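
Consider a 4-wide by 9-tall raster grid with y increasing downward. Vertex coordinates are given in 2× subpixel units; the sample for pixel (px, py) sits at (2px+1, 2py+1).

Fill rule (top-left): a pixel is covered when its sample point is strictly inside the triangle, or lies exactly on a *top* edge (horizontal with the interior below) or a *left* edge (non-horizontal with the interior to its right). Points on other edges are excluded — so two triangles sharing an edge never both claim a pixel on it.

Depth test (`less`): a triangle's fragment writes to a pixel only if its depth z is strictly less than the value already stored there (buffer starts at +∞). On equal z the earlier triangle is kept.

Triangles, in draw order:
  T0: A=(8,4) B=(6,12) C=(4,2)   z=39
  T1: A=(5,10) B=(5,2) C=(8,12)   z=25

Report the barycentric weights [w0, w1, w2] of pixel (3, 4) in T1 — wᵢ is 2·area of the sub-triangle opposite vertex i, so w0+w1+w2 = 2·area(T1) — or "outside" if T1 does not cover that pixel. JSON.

T0:
  2·area = 36
  edge (8, 4)→(6, 12): d=(-2,8) right/bottom  bias=-1
  edge (6, 12)→(4, 2): d=(-2,-10) top-left  bias=+0
  edge (4, 2)→(8, 4): d=(4,2) right/bottom  bias=-1
    (2,1)@(5, 3): e=[26,8,2] → █
    (3,1)@(7, 3): e=[10,28,-2] → ·
    (2,2)@(5, 5): e=[22,4,10] → █
    (3,2)@(7, 5): e=[6,24,6] → █
    (2,3)@(5, 7): e=[18,0,18] → █  [on edge]
    (2,4)@(5, 9): e=[14,-4,26] → ·
    (3,4)@(7, 9): e=[-2,16,22] → ·
    (3,8)@(7, 17): e=[-18,0,54] → ·  [on edge]
  covered (5 px):
    · · · ·
    · · █ ·
    · · █ █
    · · █ █
    · · · ·
    · · · ·
    · · · ·
    · · · ·
    · · · ·
T1:
  2·area = 24
  edge (5, 10)→(5, 2): d=(0,-8) top-left  bias=+0
  edge (5, 2)→(8, 12): d=(3,10) right/bottom  bias=-1
  edge (8, 12)→(5, 10): d=(-3,-2) top-left  bias=+0
    (2,0)@(5, 1): e=[0,-3,27] → ·  [on edge]
    (2,1)@(5, 3): e=[0,3,21] → █  [on edge]
    (3,1)@(7, 3): e=[16,-17,25] → ·
    (2,2)@(5, 5): e=[0,9,15] → █  [on edge]
    (3,2)@(7, 5): e=[16,-11,19] → ·
    (2,3)@(5, 7): e=[0,15,9] → █  [on edge]
    (3,3)@(7, 7): e=[16,-5,13] → ·
    (2,4)@(5, 9): e=[0,21,3] → █  [on edge]
    (3,4)@(7, 9): e=[16,1,7] → █
    (2,5)@(5, 11): e=[0,27,-3] → ·  [on edge]
    (3,5)@(7, 11): e=[16,7,1] → █
    (2,6)@(5, 13): e=[0,33,-9] → ·  [on edge]
    (2,7)@(5, 15): e=[0,39,-15] → ·  [on edge]
    (2,8)@(5, 17): e=[0,45,-21] → ·  [on edge]
  covered (6 px):
    · · · ·
    · · █ ·
    · · █ ·
    · · █ ·
    · · █ █
    · · · █
    · · · ·
    · · · ·
    · · · ·

Answer: [1,7,16]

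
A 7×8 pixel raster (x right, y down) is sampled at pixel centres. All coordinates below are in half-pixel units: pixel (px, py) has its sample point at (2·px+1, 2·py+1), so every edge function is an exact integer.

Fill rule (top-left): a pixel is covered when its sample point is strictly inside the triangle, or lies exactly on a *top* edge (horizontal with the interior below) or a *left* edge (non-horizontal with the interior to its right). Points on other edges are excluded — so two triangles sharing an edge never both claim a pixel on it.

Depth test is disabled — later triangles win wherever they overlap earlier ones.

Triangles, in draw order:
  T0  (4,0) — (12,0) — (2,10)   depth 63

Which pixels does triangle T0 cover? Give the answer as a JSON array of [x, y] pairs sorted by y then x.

T0:
  2·area = 80
  edge (4, 0)→(12, 0): d=(8,0) top-left  bias=+0
  edge (12, 0)→(2, 10): d=(-10,10) right/bottom  bias=-1
  edge (2, 10)→(4, 0): d=(2,-10) top-left  bias=+0
    (2,0)@(5, 1): e=[8,60,12] → █
    (3,0)@(7, 1): e=[8,40,32] → █
    (4,0)@(9, 1): e=[8,20,52] → █
    (5,0)@(11, 1): e=[8,0,72] → ·  [on edge]
    (2,1)@(5, 3): e=[24,40,16] → █
    (4,1)@(9, 3): e=[24,0,56] → ·  [on edge]
    (1,2)@(3, 5): e=[40,40,0] → █  [on edge]
    (3,2)@(7, 5): e=[40,0,40] → ·  [on edge]
    (1,3)@(3, 7): e=[56,20,4] → █
    (2,3)@(5, 7): e=[56,0,24] → ·  [on edge]
    (1,4)@(3, 9): e=[72,0,8] → ·  [on edge]
    (0,5)@(1, 11): e=[88,0,-8] → ·  [on edge]
    (0,7)@(1, 15): e=[120,-40,0] → ·  [on edge]
  covered (8 px):
    · · █ █ █ · ·
    · · █ █ · · ·
    · █ █ · · · ·
    · █ · · · · ·
    · · · · · · ·
    · · · · · · ·
    · · · · · · ·
    · · · · · · ·

Final: [[2,0],[3,0],[4,0],[2,1],[3,1],[1,2],[2,2],[1,3]]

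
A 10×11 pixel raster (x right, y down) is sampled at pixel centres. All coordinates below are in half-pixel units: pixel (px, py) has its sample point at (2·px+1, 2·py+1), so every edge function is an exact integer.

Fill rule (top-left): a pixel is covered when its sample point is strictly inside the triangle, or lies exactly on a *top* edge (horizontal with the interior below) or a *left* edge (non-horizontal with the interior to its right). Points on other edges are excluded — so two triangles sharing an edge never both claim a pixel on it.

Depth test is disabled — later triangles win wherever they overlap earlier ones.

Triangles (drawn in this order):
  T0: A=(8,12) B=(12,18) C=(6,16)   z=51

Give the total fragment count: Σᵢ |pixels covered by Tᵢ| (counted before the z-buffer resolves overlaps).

T0:
  2·area = 28
  edge (8, 12)→(12, 18): d=(4,6) right/bottom  bias=-1
  edge (12, 18)→(6, 16): d=(-6,-2) top-left  bias=+0
  edge (6, 16)→(8, 12): d=(2,-4) top-left  bias=+0
    (1,7)@(3, 15): e=[42,0,-14] → ·  [on edge]
    (3,7)@(7, 15): e=[18,8,2] → █
    (4,7)@(9, 15): e=[6,12,10] → █
    (5,7)@(11, 15): e=[-6,16,18] → ·
    (3,8)@(7, 17): e=[26,-4,6] → ·
    (4,8)@(9, 17): e=[14,0,14] → █  [on edge]
    (5,8)@(11, 17): e=[2,4,22] → █
    (6,8)@(13, 17): e=[-10,8,30] → ·
    (4,9)@(9, 19): e=[22,-12,18] → ·
    (5,9)@(11, 19): e=[10,-8,26] → ·
    (7,9)@(15, 19): e=[-14,0,42] → ·  [on edge]
  covered (4 px):
    · · · · · · · · · ·
    · · · · · · · · · ·
    · · · · · · · · · ·
    · · · · · · · · · ·
    · · · · · · · · · ·
    · · · · · · · · · ·
    · · · · · · · · · ·
    · · · █ █ · · · · ·
    · · · · █ █ · · · ·
    · · · · · · · · · ·
    · · · · · · · · · ·

Result: 4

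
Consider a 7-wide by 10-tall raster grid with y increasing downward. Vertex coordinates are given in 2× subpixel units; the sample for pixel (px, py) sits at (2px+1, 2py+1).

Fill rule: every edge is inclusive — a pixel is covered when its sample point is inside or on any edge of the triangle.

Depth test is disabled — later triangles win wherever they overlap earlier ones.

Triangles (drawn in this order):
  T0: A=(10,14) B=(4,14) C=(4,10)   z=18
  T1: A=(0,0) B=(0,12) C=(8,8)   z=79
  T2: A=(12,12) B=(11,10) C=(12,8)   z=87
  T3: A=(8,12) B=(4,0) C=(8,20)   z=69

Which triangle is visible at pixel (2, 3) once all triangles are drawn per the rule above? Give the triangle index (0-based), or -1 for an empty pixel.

T0:
  2·area = 24
  edge (10, 14)→(4, 14): d=(-6,0) inclusive
  edge (4, 14)→(4, 10): d=(0,-4) inclusive
  edge (4, 10)→(10, 14): d=(6,4) inclusive
    (2,5)@(5, 11): e=[18,4,2] → X
    (3,5)@(7, 11): e=[18,12,-6] → .
    (2,6)@(5, 13): e=[6,4,14] → X
    (3,6)@(7, 13): e=[6,12,6] → X
    (4,6)@(9, 13): e=[6,20,-2] → .
    (2,7)@(5, 15): e=[-6,4,26] → .
    (3,7)@(7, 15): e=[-6,12,18] → .
  covered (3 px):
    . . . . . . .
    . . . . . . .
    . . . . . . .
    . . . . . . .
    . . . . . . .
    . . X . . . .
    . . X X . . .
    . . . . . . .
    . . . . . . .
    . . . . . . .
T1:
  2·area = 96  (B↔C swapped to make it positive)
  edge (0, 0)→(8, 8): d=(8,8) inclusive
  edge (8, 8)→(0, 12): d=(-8,4) inclusive
  edge (0, 12)→(0, 0): d=(0,-12) inclusive
    (0,0)@(1, 1): e=[0,84,12] → X  [on edge]
    (1,0)@(3, 1): e=[-16,76,36] → .
    (0,1)@(1, 3): e=[16,68,12] → X
    (1,1)@(3, 3): e=[0,60,36] → X  [on edge]
    (2,1)@(5, 3): e=[-16,52,60] → .
    (0,2)@(1, 5): e=[32,52,12] → X
    (2,2)@(5, 5): e=[0,36,60] → X  [on edge]
    (3,2)@(7, 5): e=[-16,28,84] → .
    (0,3)@(1, 7): e=[48,36,12] → X
    (3,3)@(7, 7): e=[0,12,84] → X  [on edge]
    (4,3)@(9, 7): e=[-16,4,108] → .
    (0,4)@(1, 9): e=[64,20,12] → X
    (4,4)@(9, 9): e=[0,-12,108] → .  [on edge]
    (5,5)@(11, 11): e=[0,-36,132] → .  [on edge]
    (6,6)@(13, 13): e=[0,-60,156] → .  [on edge]
  covered (14 px):
    X . . . . . .
    X X . . . . .
    X X X . . . .
    X X X X . . .
    X X X . . . .
    X . . . . . .
    . . . . . . .
    . . . . . . .
    . . . . . . .
    . . . . . . .
T2:
  2·area = 4
  edge (12, 12)→(11, 10): d=(-1,-2) inclusive
  edge (11, 10)→(12, 8): d=(1,-2) inclusive
  edge (12, 8)→(12, 12): d=(0,4) inclusive
  covered (0 px):
    . . . . . . .
    . . . . . . .
    . . . . . . .
    . . . . . . .
    . . . . . . .
    . . . . . . .
    . . . . . . .
    . . . . . . .
    . . . . . . .
    . . . . . . .
T3:
  2·area = 32  (B↔C swapped to make it positive)
  edge (8, 12)→(8, 20): d=(0,8) inclusive
  edge (8, 20)→(4, 0): d=(-4,-20) inclusive
  edge (4, 0)→(8, 12): d=(4,12) inclusive
    (2,1)@(5, 3): e=[24,8,0] → X  [on edge]
    (3,1)@(7, 3): e=[8,48,-24] → .
    (2,2)@(5, 5): e=[24,0,8] → X  [on edge]
    (3,2)@(7, 5): e=[8,40,-16] → .
    (2,3)@(5, 7): e=[24,-8,16] → .
    (3,4)@(7, 9): e=[8,24,0] → X  [on edge]
    (4,4)@(9, 9): e=[-8,64,-24] → .
    (3,5)@(7, 11): e=[8,16,8] → X
    (4,5)@(9, 11): e=[-8,56,-16] → .
    (3,6)@(7, 13): e=[8,8,16] → X
    (4,6)@(9, 13): e=[-8,48,-8] → .
    (3,7)@(7, 15): e=[8,0,24] → X  [on edge]
    (4,7)@(9, 15): e=[-8,40,0] → .  [on edge]
  covered (6 px):
    . . . . . . .
    . . X . . . .
    . . X . . . .
    . . . . . . .
    . . . X . . .
    . . . X . . .
    . . . X . . .
    . . . X . . .
    . . . . . . .
    . . . . . . .

Z-buffer (winner per pixel, '.' = empty):
  1 . . . . . .
  1 1 3 . . . .
  1 1 3 . . . .
  1 1 1 1 . . .
  1 1 1 3 . . .
  1 . 0 3 . . .
  . . 0 3 . . .
  . . . 3 . . .
  . . . . . . .
  . . . . . . .

Final: 1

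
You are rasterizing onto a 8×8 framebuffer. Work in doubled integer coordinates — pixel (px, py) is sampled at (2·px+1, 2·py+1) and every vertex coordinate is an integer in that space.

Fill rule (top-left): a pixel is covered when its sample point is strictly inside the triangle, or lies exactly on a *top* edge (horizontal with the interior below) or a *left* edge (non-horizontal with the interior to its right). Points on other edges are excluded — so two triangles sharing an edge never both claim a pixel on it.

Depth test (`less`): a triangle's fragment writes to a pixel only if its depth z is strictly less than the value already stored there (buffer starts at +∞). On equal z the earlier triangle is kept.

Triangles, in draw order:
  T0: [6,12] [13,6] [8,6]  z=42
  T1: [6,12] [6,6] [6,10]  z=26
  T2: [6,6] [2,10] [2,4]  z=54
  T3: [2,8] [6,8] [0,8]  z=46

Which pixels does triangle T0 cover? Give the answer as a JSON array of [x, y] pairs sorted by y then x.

T0:
  2·area = 30  (B↔C swapped to make it positive)
  edge (6, 12)→(8, 6): d=(2,-6) top-left  bias=+0
  edge (8, 6)→(13, 6): d=(5,0) top-left  bias=+0
  edge (13, 6)→(6, 12): d=(-7,6) right/bottom  bias=-1
    (4,1)@(9, 3): e=[0,-15,45] → ·  [on edge]
    (4,3)@(9, 7): e=[8,5,17] → #
    (5,3)@(11, 7): e=[20,5,5] → #
    (6,3)@(13, 7): e=[32,5,-7] → ·
    (3,4)@(7, 9): e=[0,15,15] → #  [on edge]
    (5,4)@(11, 9): e=[24,15,-9] → ·
    (3,5)@(7, 11): e=[4,25,1] → #
    (4,5)@(9, 11): e=[16,25,-11] → ·
    (3,6)@(7, 13): e=[8,35,-13] → ·
    (2,7)@(5, 15): e=[0,45,-15] → ·  [on edge]
  covered (5 px):
    · · · · · · · ·
    · · · · · · · ·
    · · · · · · · ·
    · · · · # # · ·
    · · · # # · · ·
    · · · # · · · ·
    · · · · · · · ·
    · · · · · · · ·
T1:
  degenerate (2·area = 0) — covers nothing
T2:
  2·area = 24
  edge (6, 6)→(2, 10): d=(-4,4) right/bottom  bias=-1
  edge (2, 10)→(2, 4): d=(0,-6) top-left  bias=+0
  edge (2, 4)→(6, 6): d=(4,2) right/bottom  bias=-1
    (5,0)@(11, 1): e=[0,54,-30] → ·  [on edge]
    (4,1)@(9, 3): e=[0,42,-18] → ·  [on edge]
    (1,2)@(3, 5): e=[16,6,2] → #
    (2,2)@(5, 5): e=[8,18,-2] → ·
    (3,2)@(7, 5): e=[0,30,-6] → ·  [on edge]
    (1,3)@(3, 7): e=[8,6,10] → #
    (2,3)@(5, 7): e=[0,18,6] → ·  [on edge]
    (1,4)@(3, 9): e=[0,6,18] → ·  [on edge]
    (0,5)@(1, 11): e=[0,-6,30] → ·  [on edge]
  covered (2 px):
    · · · · · · · ·
    · · · · · · · ·
    · # · · · · · ·
    · # · · · · · ·
    · · · · · · · ·
    · · · · · · · ·
    · · · · · · · ·
    · · · · · · · ·
T3:
  degenerate (2·area = 0) — covers nothing

Result: [[4,3],[5,3],[3,4],[4,4],[3,5]]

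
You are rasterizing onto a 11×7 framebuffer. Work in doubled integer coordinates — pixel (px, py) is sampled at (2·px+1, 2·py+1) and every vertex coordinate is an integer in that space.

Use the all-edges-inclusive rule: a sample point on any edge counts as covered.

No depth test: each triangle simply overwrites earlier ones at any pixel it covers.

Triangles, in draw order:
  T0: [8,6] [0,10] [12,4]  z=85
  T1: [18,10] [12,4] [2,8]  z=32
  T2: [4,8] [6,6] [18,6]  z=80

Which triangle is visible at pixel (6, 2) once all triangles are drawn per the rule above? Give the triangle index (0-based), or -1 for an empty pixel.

T0:
  degenerate (2·area = 0) — covers nothing
T1:
  2·area = 84  (B↔C swapped to make it positive)
  edge (18, 10)→(2, 8): d=(-16,-2) inclusive
  edge (2, 8)→(12, 4): d=(10,-4) inclusive
  edge (12, 4)→(18, 10): d=(6,6) inclusive
    (4,0)@(9, 1): e=[126,-42,0] → ·  [on edge]
    (5,1)@(11, 3): e=[98,-14,0] → ·  [on edge]
    (5,2)@(11, 5): e=[66,6,12] → #
    (6,2)@(13, 5): e=[70,14,0] → #  [on edge]
    (7,2)@(15, 5): e=[74,22,-12] → ·
    (2,3)@(5, 7): e=[22,2,60] → #
    (3,3)@(7, 7): e=[26,10,48] → #
    (4,3)@(9, 7): e=[30,18,36] → #
    (7,3)@(15, 7): e=[42,42,0] → #  [on edge]
    (8,3)@(17, 7): e=[46,50,-12] → ·
    (2,4)@(5, 9): e=[-10,22,72] → ·
    (3,4)@(7, 9): e=[-6,30,60] → ·
    (8,4)@(17, 9): e=[14,70,0] → #  [on edge]
    (9,5)@(19, 11): e=[-14,98,0] → ·  [on edge]
    (10,6)@(21, 13): e=[-42,126,0] → ·  [on edge]
  covered (12 px):
    · · · · · · · · · · ·
    · · · · · · · · · · ·
    · · · · · # # · · · ·
    · · # # # # # # · · ·
    · · · · · # # # # · ·
    · · · · · · · · · · ·
    · · · · · · · · · · ·
T2:
  2·area = 24
  edge (4, 8)→(6, 6): d=(2,-2) inclusive
  edge (6, 6)→(18, 6): d=(12,0) inclusive
  edge (18, 6)→(4, 8): d=(-14,2) inclusive
    (5,0)@(11, 1): e=[0,-60,84] → ·  [on edge]
    (4,1)@(9, 3): e=[0,-36,60] → ·  [on edge]
    (3,2)@(7, 5): e=[0,-12,36] → ·  [on edge]
    (2,3)@(5, 7): e=[0,12,12] → #  [on edge]
    (3,3)@(7, 7): e=[4,12,8] → #
    (4,3)@(9, 7): e=[8,12,4] → #
    (5,3)@(11, 7): e=[12,12,0] → #  [on edge]
    (6,3)@(13, 7): e=[16,12,-4] → ·
    (1,4)@(3, 9): e=[0,36,-12] → ·  [on edge]
    (2,4)@(5, 9): e=[4,36,-16] → ·
    (3,4)@(7, 9): e=[8,36,-20] → ·
    (4,4)@(9, 9): e=[12,36,-24] → ·
    (0,5)@(1, 11): e=[0,60,-36] → ·  [on edge]
  covered (4 px):
    · · · · · · · · · · ·
    · · · · · · · · · · ·
    · · · · · · · · · · ·
    · · # # # # · · · · ·
    · · · · · · · · · · ·
    · · · · · · · · · · ·
    · · · · · · · · · · ·

Z-buffer (winner per pixel, '.' = empty):
  . . . . . . . . . . .
  . . . . . . . . . . .
  . . . . . 1 1 . . . .
  . . 2 2 2 2 1 1 . . .
  . . . . . 1 1 1 1 . .
  . . . . . . . . . . .
  . . . . . . . . . . .

Result: 1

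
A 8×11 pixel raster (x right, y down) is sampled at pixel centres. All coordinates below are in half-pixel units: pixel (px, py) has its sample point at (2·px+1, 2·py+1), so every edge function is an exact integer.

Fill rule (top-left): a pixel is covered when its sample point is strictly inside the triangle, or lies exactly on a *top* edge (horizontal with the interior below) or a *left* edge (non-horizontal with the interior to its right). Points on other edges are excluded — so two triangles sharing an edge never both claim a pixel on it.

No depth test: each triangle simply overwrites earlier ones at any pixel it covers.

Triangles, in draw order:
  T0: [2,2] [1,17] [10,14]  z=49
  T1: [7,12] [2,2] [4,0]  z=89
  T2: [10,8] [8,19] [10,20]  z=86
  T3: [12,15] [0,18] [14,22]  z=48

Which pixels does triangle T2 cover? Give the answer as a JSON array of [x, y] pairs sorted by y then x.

T0:
  2·area = 132  (B↔C swapped to make it positive)
  edge (2, 2)→(10, 14): d=(8,12) right/bottom  bias=-1
  edge (10, 14)→(1, 17): d=(-9,3) right/bottom  bias=-1
  edge (1, 17)→(2, 2): d=(1,-15) top-left  bias=+0
    (1,2)@(3, 5): e=[12,102,18] → █
    (2,2)@(5, 5): e=[-12,96,48] → ·
    (1,3)@(3, 7): e=[28,84,20] → █
    (2,3)@(5, 7): e=[4,78,50] → █
    (3,3)@(7, 7): e=[-20,72,80] → ·
    (1,4)@(3, 9): e=[44,66,22] → █
    (3,4)@(7, 9): e=[-4,54,82] → ·
    (1,5)@(3, 11): e=[60,48,24] → █
    (3,5)@(7, 11): e=[12,36,84] → █
    (4,5)@(9, 11): e=[-12,30,114] → ·
    (1,6)@(3, 13): e=[76,30,26] → █
    (4,6)@(9, 13): e=[4,12,116] → █
    (6,6)@(13, 13): e=[-44,0,176] → ·  [on edge]
    (3,7)@(7, 15): e=[44,0,88] → ·  [on edge]
    (0,8)@(1, 17): e=[132,0,0] → ·  [on edge]
  covered (14 px):
    · · · · · · · ·
    · · · · · · · ·
    · █ · · · · · ·
    · █ █ · · · · ·
    · █ █ · · · · ·
    · █ █ █ · · · ·
    · █ █ █ █ · · ·
    · █ █ · · · · ·
    · · · · · · · ·
    · · · · · · · ·
    · · · · · · · ·
T1:
  2·area = 30
  edge (7, 12)→(2, 2): d=(-5,-10) top-left  bias=+0
  edge (2, 2)→(4, 0): d=(2,-2) top-left  bias=+0
  edge (4, 0)→(7, 12): d=(3,12) right/bottom  bias=-1
    (1,0)@(3, 1): e=[15,0,15] → █  [on edge]
    (2,0)@(5, 1): e=[35,4,-9] → ·
    (0,1)@(1, 3): e=[-15,0,45] → ·  [on edge]
    (1,1)@(3, 3): e=[5,4,21] → █
    (2,1)@(5, 3): e=[25,8,-3] → ·
    (1,2)@(3, 5): e=[-5,8,27] → ·
    (2,2)@(5, 5): e=[15,12,3] → █
    (3,2)@(7, 5): e=[35,16,-21] → ·
    (2,3)@(5, 7): e=[5,16,9] → █
    (3,3)@(7, 7): e=[25,20,-15] → ·
    (2,4)@(5, 9): e=[-5,20,15] → ·
  covered (4 px):
    · █ · · · · · ·
    · █ · · · · · ·
    · · █ · · · · ·
    · · █ · · · · ·
    · · · · · · · ·
    · · · · · · · ·
    · · · · · · · ·
    · · · · · · · ·
    · · · · · · · ·
    · · · · · · · ·
    · · · · · · · ·
T2:
  2·area = 24  (B↔C swapped to make it positive)
  edge (10, 8)→(10, 20): d=(0,12) right/bottom  bias=-1
  edge (10, 20)→(8, 19): d=(-2,-1) top-left  bias=+0
  edge (8, 19)→(10, 8): d=(2,-11) top-left  bias=+0
    (4,7)@(9, 15): e=[12,9,3] → █
    (5,7)@(11, 15): e=[-12,11,25] → ·
    (4,8)@(9, 17): e=[12,5,7] → █
    (5,8)@(11, 17): e=[-12,7,29] → ·
    (4,9)@(9, 19): e=[12,1,11] → █
    (5,9)@(11, 19): e=[-12,3,33] → ·
    (4,10)@(9, 21): e=[12,-3,15] → ·
  covered (3 px):
    · · · · · · · ·
    · · · · · · · ·
    · · · · · · · ·
    · · · · · · · ·
    · · · · · · · ·
    · · · · · · · ·
    · · · · · · · ·
    · · · · █ · · ·
    · · · · █ · · ·
    · · · · █ · · ·
    · · · · · · · ·
T3:
  2·area = 90  (B↔C swapped to make it positive)
  edge (12, 15)→(14, 22): d=(2,7) right/bottom  bias=-1
  edge (14, 22)→(0, 18): d=(-14,-4) top-left  bias=+0
  edge (0, 18)→(12, 15): d=(12,-3) top-left  bias=+0
    (2,8)@(5, 17): e=[53,34,3] → █
    (3,8)@(7, 17): e=[39,42,9] → █
    (4,8)@(9, 17): e=[25,50,15] → █
    (5,8)@(11, 17): e=[11,58,21] → █
    (6,8)@(13, 17): e=[-3,66,27] → ·
    (2,9)@(5, 19): e=[57,6,27] → █
    (6,9)@(13, 19): e=[1,38,51] → █
    (7,9)@(15, 19): e=[-13,46,57] → ·
    (2,10)@(5, 21): e=[61,-22,51] → ·
    (3,10)@(7, 21): e=[47,-14,57] → ·
    (4,10)@(9, 21): e=[33,-6,63] → ·
    (5,10)@(11, 21): e=[19,2,69] → █
  covered (11 px):
    · · · · · · · ·
    · · · · · · · ·
    · · · · · · · ·
    · · · · · · · ·
    · · · · · · · ·
    · · · · · · · ·
    · · · · · · · ·
    · · · · · · · ·
    · · █ █ █ █ · ·
    · · █ █ █ █ █ ·
    · · · · · █ █ ·

Result: [[4,7],[4,8],[4,9]]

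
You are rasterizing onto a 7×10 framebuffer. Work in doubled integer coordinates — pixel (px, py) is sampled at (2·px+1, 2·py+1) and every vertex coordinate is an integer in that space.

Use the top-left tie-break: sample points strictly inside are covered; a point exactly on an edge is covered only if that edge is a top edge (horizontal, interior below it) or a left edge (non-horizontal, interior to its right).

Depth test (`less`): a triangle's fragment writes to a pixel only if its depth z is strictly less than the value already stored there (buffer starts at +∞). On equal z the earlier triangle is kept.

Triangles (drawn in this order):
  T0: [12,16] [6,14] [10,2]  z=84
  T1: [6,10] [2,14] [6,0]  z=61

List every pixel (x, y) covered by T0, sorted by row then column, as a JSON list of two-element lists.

T0:
  2·area = 80
  edge (12, 16)→(6, 14): d=(-6,-2) top-left  bias=+0
  edge (6, 14)→(10, 2): d=(4,-12) top-left  bias=+0
  edge (10, 2)→(12, 16): d=(2,14) right/bottom  bias=-1
    (4,2)@(9, 5): e=[60,0,20] → #  [on edge]
    (5,2)@(11, 5): e=[64,24,-8] → ·
    (4,3)@(9, 7): e=[48,8,24] → #
    (5,3)@(11, 7): e=[52,32,-4] → ·
    (4,4)@(9, 9): e=[36,16,28] → #
    (5,4)@(11, 9): e=[40,40,0] → ·  [on edge]
    (3,5)@(7, 11): e=[20,0,60] → #  [on edge]
    (5,5)@(11, 11): e=[28,48,4] → #
    (6,5)@(13, 11): e=[32,72,-24] → ·
    (1,6)@(3, 13): e=[0,-40,120] → ·  [on edge]
    (3,6)@(7, 13): e=[8,8,64] → #
    (6,6)@(13, 13): e=[20,80,-20] → ·
    (4,7)@(9, 15): e=[0,40,40] → #  [on edge]
    (2,8)@(5, 17): e=[-20,0,100] → ·  [on edge]
  covered (11 px):
    · · · · · · ·
    · · · · · · ·
    · · · · # · ·
    · · · · # · ·
    · · · · # · ·
    · · · # # # ·
    · · · # # # ·
    · · · · # # ·
    · · · · · · ·
    · · · · · · ·
T1:
  2·area = 40
  edge (6, 10)→(2, 14): d=(-4,4) right/bottom  bias=-1
  edge (2, 14)→(6, 0): d=(4,-14) top-left  bias=+0
  edge (6, 0)→(6, 10): d=(0,10) right/bottom  bias=-1
    (6,1)@(13, 3): e=[0,110,-70] → ·  [on edge]
    (2,2)@(5, 5): e=[24,6,10] → #
    (3,2)@(7, 5): e=[16,34,-10] → ·
    (5,2)@(11, 5): e=[0,90,-50] → ·  [on edge]
    (2,3)@(5, 7): e=[16,14,10] → #
    (3,3)@(7, 7): e=[8,42,-10] → ·
    (4,3)@(9, 7): e=[0,70,-30] → ·  [on edge]
    (2,4)@(5, 9): e=[8,22,10] → #
    (3,4)@(7, 9): e=[0,50,-10] → ·  [on edge]
    (1,5)@(3, 11): e=[8,2,30] → #
    (2,5)@(5, 11): e=[0,30,10] → ·  [on edge]
    (1,6)@(3, 13): e=[0,10,30] → ·  [on edge]
    (0,7)@(1, 15): e=[0,-10,50] → ·  [on edge]
  covered (4 px):
    · · · · · · ·
    · · · · · · ·
    · · # · · · ·
    · · # · · · ·
    · · # · · · ·
    · # · · · · ·
    · · · · · · ·
    · · · · · · ·
    · · · · · · ·
    · · · · · · ·

Result: [[4,2],[4,3],[4,4],[3,5],[4,5],[5,5],[3,6],[4,6],[5,6],[4,7],[5,7]]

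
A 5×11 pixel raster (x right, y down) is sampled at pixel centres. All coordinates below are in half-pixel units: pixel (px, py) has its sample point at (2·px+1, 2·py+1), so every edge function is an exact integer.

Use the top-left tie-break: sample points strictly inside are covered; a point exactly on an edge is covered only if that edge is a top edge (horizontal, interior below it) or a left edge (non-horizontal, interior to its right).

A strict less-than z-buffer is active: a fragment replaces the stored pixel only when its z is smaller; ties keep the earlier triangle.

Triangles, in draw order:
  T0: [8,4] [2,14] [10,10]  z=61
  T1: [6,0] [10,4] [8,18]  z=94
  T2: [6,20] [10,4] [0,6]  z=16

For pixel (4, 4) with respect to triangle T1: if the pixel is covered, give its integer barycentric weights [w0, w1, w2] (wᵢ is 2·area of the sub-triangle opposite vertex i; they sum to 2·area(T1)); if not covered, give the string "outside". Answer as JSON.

T0:
  2·area = 56  (B↔C swapped to make it positive)
  edge (8, 4)→(10, 10): d=(2,6) right/bottom  bias=-1
  edge (10, 10)→(2, 14): d=(-8,4) right/bottom  bias=-1
  edge (2, 14)→(8, 4): d=(6,-10) top-left  bias=+0
    (3,0)@(7, 1): e=[0,84,-28] → ·  [on edge]
    (3,3)@(7, 7): e=[12,36,8] → #
    (4,3)@(9, 7): e=[0,28,28] → ·  [on edge]
    (2,4)@(5, 9): e=[28,28,0] → #  [on edge]
    (4,4)@(9, 9): e=[4,12,40] → #
    (2,5)@(5, 11): e=[32,12,12] → #
    (4,5)@(9, 11): e=[8,-4,52] → ·
    (1,6)@(3, 13): e=[48,4,4] → #
    (2,6)@(5, 13): e=[36,-4,24] → ·
    (3,6)@(7, 13): e=[24,-12,44] → ·
    (1,7)@(3, 15): e=[52,-12,16] → ·
  covered (7 px):
    · · · · ·
    · · · · ·
    · · · · ·
    · · · # ·
    · · # # #
    · · # # ·
    · # · · ·
    · · · · ·
    · · · · ·
    · · · · ·
    · · · · ·
T1:
  2·area = 64
  edge (6, 0)→(10, 4): d=(4,4) right/bottom  bias=-1
  edge (10, 4)→(8, 18): d=(-2,14) right/bottom  bias=-1
  edge (8, 18)→(6, 0): d=(-2,-18) top-left  bias=+0
    (3,0)@(7, 1): e=[0,48,16] → ·  [on edge]
    (3,1)@(7, 3): e=[8,44,12] → #
    (4,1)@(9, 3): e=[0,16,48] → ·  [on edge]
    (3,2)@(7, 5): e=[16,40,8] → #
    (4,2)@(9, 5): e=[8,12,44] → #
    (3,3)@(7, 7): e=[24,36,4] → #
    (3,4)@(7, 9): e=[32,32,0] → #  [on edge]
    (3,5)@(7, 11): e=[40,28,-4] → ·
    (4,5)@(9, 11): e=[32,0,32] → ·  [on edge]
  covered (7 px):
    · · · · ·
    · · · # ·
    · · · # #
    · · · # #
    · · · # #
    · · · · ·
    · · · · ·
    · · · · ·
    · · · · ·
    · · · · ·
    · · · · ·
T2:
  2·area = 152  (B↔C swapped to make it positive)
  edge (6, 20)→(0, 6): d=(-6,-14) top-left  bias=+0
  edge (0, 6)→(10, 4): d=(10,-2) top-left  bias=+0
  edge (10, 4)→(6, 20): d=(-4,16) right/bottom  bias=-1
    (2,2)@(5, 5): e=[76,0,76] → #  [on edge]
    (3,2)@(7, 5): e=[104,4,44] → #
    (4,2)@(9, 5): e=[132,8,12] → #
    (0,3)@(1, 7): e=[8,12,132] → #
    (1,3)@(3, 7): e=[36,16,100] → #
    (0,4)@(1, 9): e=[-4,32,124] → ·
    (1,4)@(3, 9): e=[24,36,92] → #
    (4,4)@(9, 9): e=[108,48,-4] → ·
    (1,5)@(3, 11): e=[12,56,84] → #
    (4,5)@(9, 11): e=[96,68,-12] → ·
    (1,6)@(3, 13): e=[0,76,76] → #  [on edge]
    (4,6)@(9, 13): e=[84,88,-20] → ·
  covered (20 px):
    · · · · ·
    · · · · ·
    · · # # #
    # # # # #
    · # # # ·
    · # # # ·
    · # # # ·
    · · # # ·
    · · # · ·
    · · · · ·
    · · · · ·

Result: [4,36,24]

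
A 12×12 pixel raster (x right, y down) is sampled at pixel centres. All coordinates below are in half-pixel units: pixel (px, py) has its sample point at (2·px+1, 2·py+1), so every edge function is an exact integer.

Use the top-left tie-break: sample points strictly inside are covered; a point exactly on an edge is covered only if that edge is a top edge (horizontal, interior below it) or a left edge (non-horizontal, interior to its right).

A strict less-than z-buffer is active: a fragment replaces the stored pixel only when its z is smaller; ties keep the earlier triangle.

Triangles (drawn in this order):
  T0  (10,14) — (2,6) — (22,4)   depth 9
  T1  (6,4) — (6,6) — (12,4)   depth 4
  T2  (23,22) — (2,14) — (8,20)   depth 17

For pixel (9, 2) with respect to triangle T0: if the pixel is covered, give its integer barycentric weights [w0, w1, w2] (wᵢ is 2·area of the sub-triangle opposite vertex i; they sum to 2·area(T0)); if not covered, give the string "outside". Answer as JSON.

T0:
  2·area = 176
  edge (10, 14)→(2, 6): d=(-8,-8) top-left  bias=+0
  edge (2, 6)→(22, 4): d=(20,-2) top-left  bias=+0
  edge (22, 4)→(10, 14): d=(-12,10) right/bottom  bias=-1
    (0,2)@(1, 5): e=[0,-22,198] → .  [on edge]
    (6,2)@(13, 5): e=[96,2,78] → X
    (7,2)@(15, 5): e=[112,6,58] → X
    (8,2)@(17, 5): e=[128,10,38] → X
    (9,2)@(19, 5): e=[144,14,18] → X
    (10,2)@(21, 5): e=[160,18,-2] → .
    (1,3)@(3, 7): e=[0,22,154] → X  [on edge]
    (2,3)@(5, 7): e=[16,26,134] → X
    (3,3)@(7, 7): e=[32,30,114] → X
    (4,3)@(9, 7): e=[48,34,94] → X
    (5,3)@(11, 7): e=[64,38,74] → X
    (9,3)@(19, 7): e=[128,54,-6] → .
    (2,4)@(5, 9): e=[0,66,110] → X  [on edge]
    (3,5)@(7, 11): e=[0,110,66] → X  [on edge]
    (4,6)@(9, 13): e=[0,154,22] → X  [on edge]
    (5,7)@(11, 15): e=[0,198,-22] → .  [on edge]
    (6,8)@(13, 17): e=[0,242,-66] → .  [on edge]
    (7,9)@(15, 19): e=[0,286,-110] → .  [on edge]
    (8,10)@(17, 21): e=[0,330,-154] → .  [on edge]
    (9,11)@(19, 23): e=[0,374,-198] → .  [on edge]
  covered (24 px):
    . . . . . . . . . . . .
    . . . . . . . . . . . .
    . . . . . . X X X X . .
    . X X X X X X X X . . .
    . . X X X X X X . . . .
    . . . X X X X . . . . .
    . . . . X X . . . . . .
    . . . . . . . . . . . .
    . . . . . . . . . . . .
    . . . . . . . . . . . .
    . . . . . . . . . . . .
    . . . . . . . . . . . .
T1:
  2·area = 12  (B↔C swapped to make it positive)
  edge (6, 4)→(12, 4): d=(6,0) top-left  bias=+0
  edge (12, 4)→(6, 6): d=(-6,2) right/bottom  bias=-1
  edge (6, 6)→(6, 4): d=(0,-2) top-left  bias=+0
    (10,0)@(21, 1): e=[-18,0,30] → .  [on edge]
    (7,1)@(15, 3): e=[-6,0,18] → .  [on edge]
    (3,2)@(7, 5): e=[6,4,2] → X
    (4,2)@(9, 5): e=[6,0,6] → .  [on edge]
    (1,3)@(3, 7): e=[18,0,-6] → .  [on edge]
    (3,3)@(7, 7): e=[18,-8,2] → .
  covered (1 px):
    . . . . . . . . . . . .
    . . . . . . . . . . . .
    . . . X . . . . . . . .
    . . . . . . . . . . . .
    . . . . . . . . . . . .
    . . . . . . . . . . . .
    . . . . . . . . . . . .
    . . . . . . . . . . . .
    . . . . . . . . . . . .
    . . . . . . . . . . . .
    . . . . . . . . . . . .
    . . . . . . . . . . . .
T2:
  2·area = 78  (B↔C swapped to make it positive)
  edge (23, 22)→(8, 20): d=(-15,-2) top-left  bias=+0
  edge (8, 20)→(2, 14): d=(-6,-6) top-left  bias=+0
  edge (2, 14)→(23, 22): d=(21,8) right/bottom  bias=-1
    (0,6)@(1, 13): e=[91,0,-13] → .  [on edge]
    (1,7)@(3, 15): e=[65,0,13] → X  [on edge]
    (2,7)@(5, 15): e=[69,12,-3] → .
    (1,8)@(3, 17): e=[35,-12,55] → .
    (2,8)@(5, 17): e=[39,0,39] → X  [on edge]
    (3,8)@(7, 17): e=[43,12,23] → X
    (4,8)@(9, 17): e=[47,24,7] → X
    (5,8)@(11, 17): e=[51,36,-9] → .
    (2,9)@(5, 19): e=[9,-12,81] → .
    (3,9)@(7, 19): e=[13,0,65] → X  [on edge]
    (5,9)@(11, 19): e=[21,24,33] → X
    (6,9)@(13, 19): e=[25,36,17] → X
    (4,10)@(9, 21): e=[-13,0,91] → .  [on edge]
    (5,11)@(11, 23): e=[-39,0,117] → .  [on edge]
  covered (11 px):
    . . . . . . . . . . . .
    . . . . . . . . . . . .
    . . . . . . . . . . . .
    . . . . . . . . . . . .
    . . . . . . . . . . . .
    . . . . . . . . . . . .
    . . . . . . . . . . . .
    . X . . . . . . . . . .
    . . X X X . . . . . . .
    . . . X X X X X . . . .
    . . . . . . . . X X . .
    . . . . . . . . . . . .

Result: [14,18,144]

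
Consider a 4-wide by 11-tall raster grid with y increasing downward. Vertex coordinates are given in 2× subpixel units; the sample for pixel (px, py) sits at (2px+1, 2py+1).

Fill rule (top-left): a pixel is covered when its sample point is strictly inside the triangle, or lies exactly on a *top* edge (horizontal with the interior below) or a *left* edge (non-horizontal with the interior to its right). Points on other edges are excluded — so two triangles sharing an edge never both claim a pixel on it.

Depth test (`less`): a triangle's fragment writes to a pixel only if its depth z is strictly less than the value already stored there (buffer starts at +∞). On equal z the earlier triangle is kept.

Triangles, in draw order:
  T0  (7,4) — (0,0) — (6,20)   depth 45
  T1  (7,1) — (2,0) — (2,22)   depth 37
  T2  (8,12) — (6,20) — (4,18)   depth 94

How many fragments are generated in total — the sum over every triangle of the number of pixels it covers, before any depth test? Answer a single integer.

T0:
  2·area = 116  (B↔C swapped to make it positive)
  edge (7, 4)→(6, 20): d=(-1,16) right/bottom  bias=-1
  edge (6, 20)→(0, 0): d=(-6,-20) top-left  bias=+0
  edge (0, 0)→(7, 4): d=(7,4) right/bottom  bias=-1
    (0,0)@(1, 1): e=[99,14,3] → X
    (1,0)@(3, 1): e=[67,54,-5] → .
    (0,1)@(1, 3): e=[97,2,17] → X
    (1,1)@(3, 3): e=[65,42,9] → X
    (2,1)@(5, 3): e=[33,82,1] → X
    (3,1)@(7, 3): e=[1,122,-7] → .
    (0,2)@(1, 5): e=[95,-10,31] → .
    (1,2)@(3, 5): e=[63,30,23] → X
    (3,2)@(7, 5): e=[-1,110,7] → .
    (1,3)@(3, 7): e=[61,18,37] → X
    (3,3)@(7, 7): e=[-3,98,21] → .
    (1,4)@(3, 9): e=[59,6,51] → X
  covered (13 px):
    X . . .
    X X X .
    . X X .
    . X X .
    . X X .
    . . X .
    . . X .
    . . X .
    . . . .
    . . . .
    . . . .
T1:
  2·area = 110  (B↔C swapped to make it positive)
  edge (7, 1)→(2, 22): d=(-5,21) right/bottom  bias=-1
  edge (2, 22)→(2, 0): d=(0,-22) top-left  bias=+0
  edge (2, 0)→(7, 1): d=(5,1) right/bottom  bias=-1
    (1,0)@(3, 1): e=[84,22,4] → X
    (2,0)@(5, 1): e=[42,66,2] → X
    (3,0)@(7, 1): e=[0,110,0] → .  [on edge]
    (1,1)@(3, 3): e=[74,22,14] → X
    (3,1)@(7, 3): e=[-10,110,10] → .
    (1,2)@(3, 5): e=[64,22,24] → X
    (3,2)@(7, 5): e=[-20,110,20] → .
    (1,3)@(3, 7): e=[54,22,34] → X
    (3,3)@(7, 7): e=[-30,110,30] → .
    (1,4)@(3, 9): e=[44,22,44] → X
    (3,4)@(7, 9): e=[-40,110,40] → .
    (1,5)@(3, 11): e=[34,22,54] → X
  covered (14 px):
    . X X .
    . X X .
    . X X .
    . X X .
    . X X .
    . X . .
    . X . .
    . X . .
    . X . .
    . . . .
    . . . .
T2:
  2·area = 20
  edge (8, 12)→(6, 20): d=(-2,8) right/bottom  bias=-1
  edge (6, 20)→(4, 18): d=(-2,-2) top-left  bias=+0
  edge (4, 18)→(8, 12): d=(4,-6) top-left  bias=+0
    (0,7)@(1, 15): e=[50,0,-30] → .  [on edge]
    (3,7)@(7, 15): e=[2,12,6] → X
    (1,8)@(3, 17): e=[30,0,-10] → .  [on edge]
    (2,8)@(5, 17): e=[14,4,2] → X
    (3,8)@(7, 17): e=[-2,8,14] → .
    (2,9)@(5, 19): e=[10,0,10] → X  [on edge]
    (3,9)@(7, 19): e=[-6,4,22] → .
    (2,10)@(5, 21): e=[6,-4,18] → .
    (3,10)@(7, 21): e=[-10,0,30] → .  [on edge]
  covered (3 px):
    . . . .
    . . . .
    . . . .
    . . . .
    . . . .
    . . . .
    . . . .
    . . . X
    . . X .
    . . X .
    . . . .

Result: 30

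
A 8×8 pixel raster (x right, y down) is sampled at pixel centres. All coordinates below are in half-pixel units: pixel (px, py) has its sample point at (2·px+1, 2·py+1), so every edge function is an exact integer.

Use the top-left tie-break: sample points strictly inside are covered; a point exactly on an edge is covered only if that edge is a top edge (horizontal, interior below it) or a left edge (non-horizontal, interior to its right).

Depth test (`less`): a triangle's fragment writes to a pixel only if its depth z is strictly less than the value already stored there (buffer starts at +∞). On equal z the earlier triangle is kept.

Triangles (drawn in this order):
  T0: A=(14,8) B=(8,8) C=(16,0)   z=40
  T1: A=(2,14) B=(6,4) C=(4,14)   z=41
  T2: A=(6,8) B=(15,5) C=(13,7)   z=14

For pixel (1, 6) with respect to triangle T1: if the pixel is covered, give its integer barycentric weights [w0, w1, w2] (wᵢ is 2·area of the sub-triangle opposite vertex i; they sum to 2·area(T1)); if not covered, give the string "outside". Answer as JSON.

T0:
  2·area = 48
  edge (14, 8)→(8, 8): d=(-6,0) right/bottom  bias=-1
  edge (8, 8)→(16, 0): d=(8,-8) top-left  bias=+0
  edge (16, 0)→(14, 8): d=(-2,8) right/bottom  bias=-1
    (7,0)@(15, 1): e=[42,0,6] → X  [on edge]
    (6,1)@(13, 3): e=[30,0,18] → X  [on edge]
    (5,2)@(11, 5): e=[18,0,30] → X  [on edge]
    (7,2)@(15, 5): e=[18,32,-2] → .
    (4,3)@(9, 7): e=[6,0,42] → X  [on edge]
    (7,3)@(15, 7): e=[6,48,-6] → .
    (3,4)@(7, 9): e=[-6,0,54] → .  [on edge]
    (4,4)@(9, 9): e=[-6,16,38] → .
    (5,4)@(11, 9): e=[-6,32,22] → .
    (6,4)@(13, 9): e=[-6,48,6] → .
    (2,5)@(5, 11): e=[-18,0,66] → .  [on edge]
    (1,6)@(3, 13): e=[-30,0,78] → .  [on edge]
    (0,7)@(1, 15): e=[-42,0,90] → .  [on edge]
  covered (8 px):
    . . . . . . . X
    . . . . . . X X
    . . . . . X X .
    . . . . X X X .
    . . . . . . . .
    . . . . . . . .
    . . . . . . . .
    . . . . . . . .
T1:
  2·area = 20
  edge (2, 14)→(6, 4): d=(4,-10) top-left  bias=+0
  edge (6, 4)→(4, 14): d=(-2,10) right/bottom  bias=-1
  edge (4, 14)→(2, 14): d=(-2,0) right/bottom  bias=-1
    (2,3)@(5, 7): e=[2,4,14] → X
    (3,3)@(7, 7): e=[22,-16,14] → .
    (2,4)@(5, 9): e=[10,0,10] → .  [on edge]
    (1,6)@(3, 13): e=[6,12,2] → X
    (2,6)@(5, 13): e=[26,-8,2] → .
    (1,7)@(3, 15): e=[14,8,-2] → .
  covered (2 px):
    . . . . . . . .
    . . . . . . . .
    . . . . . . . .
    . . X . . . . .
    . . . . . . . .
    . . . . . . . .
    . X . . . . . .
    . . . . . . . .
T2:
  2·area = 12
  edge (6, 8)→(15, 5): d=(9,-3) top-left  bias=+0
  edge (15, 5)→(13, 7): d=(-2,2) right/bottom  bias=-1
  edge (13, 7)→(6, 8): d=(-7,1) right/bottom  bias=-1
    (7,2)@(15, 5): e=[0,0,12] → .  [on edge]
    (4,3)@(9, 7): e=[0,8,4] → X  [on edge]
    (5,3)@(11, 7): e=[6,4,2] → X
    (6,3)@(13, 7): e=[12,0,0] → .  [on edge]
    (1,4)@(3, 9): e=[0,16,-4] → .  [on edge]
    (4,4)@(9, 9): e=[18,4,-10] → .
    (5,4)@(11, 9): e=[24,0,-12] → .  [on edge]
    (4,5)@(9, 11): e=[36,0,-24] → .  [on edge]
    (3,6)@(7, 13): e=[48,0,-36] → .  [on edge]
    (2,7)@(5, 15): e=[60,0,-48] → .  [on edge]
  covered (2 px):
    . . . . . . . .
    . . . . . . . .
    . . . . . . . .
    . . . . X X . .
    . . . . . . . .
    . . . . . . . .
    . . . . . . . .
    . . . . . . . .

Final: [12,2,6]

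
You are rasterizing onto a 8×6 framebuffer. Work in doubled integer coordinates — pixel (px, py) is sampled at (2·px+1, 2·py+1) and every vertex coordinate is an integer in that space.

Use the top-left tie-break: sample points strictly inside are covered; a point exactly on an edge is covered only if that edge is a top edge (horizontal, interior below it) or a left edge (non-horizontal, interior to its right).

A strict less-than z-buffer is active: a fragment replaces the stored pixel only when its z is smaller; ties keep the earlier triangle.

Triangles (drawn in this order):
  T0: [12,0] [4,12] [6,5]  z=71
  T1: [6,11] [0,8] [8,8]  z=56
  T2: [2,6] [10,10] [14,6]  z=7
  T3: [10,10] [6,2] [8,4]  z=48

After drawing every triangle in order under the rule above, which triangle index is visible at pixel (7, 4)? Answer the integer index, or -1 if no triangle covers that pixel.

T0:
  2·area = 32
  edge (12, 0)→(4, 12): d=(-8,12) right/bottom  bias=-1
  edge (4, 12)→(6, 5): d=(2,-7) top-left  bias=+0
  edge (6, 5)→(12, 0): d=(6,-5) top-left  bias=+0
    (5,0)@(11, 1): e=[4,27,1] → #
    (6,0)@(13, 1): e=[-20,41,11] → ·
    (4,1)@(9, 3): e=[12,17,3] → #
    (5,1)@(11, 3): e=[-12,31,13] → ·
    (3,2)@(7, 5): e=[20,7,5] → #
    (4,2)@(9, 5): e=[-4,21,15] → ·
    (3,3)@(7, 7): e=[4,11,17] → #
    (4,3)@(9, 7): e=[-20,25,27] → ·
    (2,4)@(5, 9): e=[12,1,19] → #
    (3,4)@(7, 9): e=[-12,15,29] → ·
    (2,5)@(5, 11): e=[-4,5,31] → ·
  covered (5 px):
    · · · · · # · ·
    · · · · # · · ·
    · · · # · · · ·
    · · · # · · · ·
    · · # · · · · ·
    · · · · · · · ·
T1:
  2·area = 24
  edge (6, 11)→(0, 8): d=(-6,-3) top-left  bias=+0
  edge (0, 8)→(8, 8): d=(8,0) top-left  bias=+0
  edge (8, 8)→(6, 11): d=(-2,3) right/bottom  bias=-1
    (1,4)@(3, 9): e=[3,8,13] → #
    (2,4)@(5, 9): e=[9,8,7] → #
    (3,4)@(7, 9): e=[15,8,1] → #
    (4,4)@(9, 9): e=[21,8,-5] → ·
    (1,5)@(3, 11): e=[-9,24,9] → ·
    (2,5)@(5, 11): e=[-3,24,3] → ·
    (3,5)@(7, 11): e=[3,24,-3] → ·
  covered (3 px):
    · · · · · · · ·
    · · · · · · · ·
    · · · · · · · ·
    · · · · · · · ·
    · # # # · · · ·
    · · · · · · · ·
T2:
  2·area = 48  (B↔C swapped to make it positive)
  edge (2, 6)→(14, 6): d=(12,0) top-left  bias=+0
  edge (14, 6)→(10, 10): d=(-4,4) right/bottom  bias=-1
  edge (10, 10)→(2, 6): d=(-8,-4) top-left  bias=+0
    (7,2)@(15, 5): e=[-12,0,60] → ·  [on edge]
    (2,3)@(5, 7): e=[12,32,4] → #
    (3,3)@(7, 7): e=[12,24,12] → #
    (4,3)@(9, 7): e=[12,16,20] → #
    (5,3)@(11, 7): e=[12,8,28] → #
    (6,3)@(13, 7): e=[12,0,36] → ·  [on edge]
    (2,4)@(5, 9): e=[36,24,-12] → ·
    (3,4)@(7, 9): e=[36,16,-4] → ·
    (4,4)@(9, 9): e=[36,8,4] → #
    (5,4)@(11, 9): e=[36,0,12] → ·  [on edge]
    (4,5)@(9, 11): e=[60,0,-12] → ·  [on edge]
  covered (5 px):
    · · · · · · · ·
    · · · · · · · ·
    · · · · · · · ·
    · · # # # # · ·
    · · · · # · · ·
    · · · · · · · ·
T3:
  2·area = 8
  edge (10, 10)→(6, 2): d=(-4,-8) top-left  bias=+0
  edge (6, 2)→(8, 4): d=(2,2) right/bottom  bias=-1
  edge (8, 4)→(10, 10): d=(2,6) right/bottom  bias=-1
    (2,0)@(5, 1): e=[-4,0,12] → ·  [on edge]
    (3,0)@(7, 1): e=[12,-4,0] → ·  [on edge]
    (3,1)@(7, 3): e=[4,0,4] → ·  [on edge]
    (4,2)@(9, 5): e=[12,0,-4] → ·  [on edge]
    (4,3)@(9, 7): e=[4,4,0] → ·  [on edge]
    (5,3)@(11, 7): e=[20,0,-12] → ·  [on edge]
    (6,4)@(13, 9): e=[28,0,-20] → ·  [on edge]
    (7,5)@(15, 11): e=[36,0,-28] → ·  [on edge]
  covered (0 px):
    · · · · · · · ·
    · · · · · · · ·
    · · · · · · · ·
    · · · · · · · ·
    · · · · · · · ·
    · · · · · · · ·

Z-buffer (winner per pixel, '.' = empty):
  . . . . . 0 . .
  . . . . 0 . . .
  . . . 0 . . . .
  . . 2 2 2 2 . .
  . 1 1 1 2 . . .
  . . . . . . . .

Answer: -1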